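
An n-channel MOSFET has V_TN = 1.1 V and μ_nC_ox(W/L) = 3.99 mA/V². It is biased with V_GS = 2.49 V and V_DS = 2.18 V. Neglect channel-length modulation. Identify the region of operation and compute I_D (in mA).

Saturation; I_D = 3.85 mA

V_ov = V_GS − V_TN = 2.49 − 1.1 = 1.39 V.
Since V_DS = 2.18 V ≥ V_ov = 1.39 V, the device is in saturation.
I_D = ½ k_n V_ov² = 0.5 × 3.99 × 1.39² = 3.85 mA.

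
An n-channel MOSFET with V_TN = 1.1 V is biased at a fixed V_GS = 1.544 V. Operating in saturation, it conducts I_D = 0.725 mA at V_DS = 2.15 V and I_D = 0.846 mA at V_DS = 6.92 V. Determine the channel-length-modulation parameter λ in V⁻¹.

With V_GS fixed, I_D ∝ (1 + λ V_DS) in saturation, so I_D2/I_D1 = (1 + λ V_DS2)/(1 + λ V_DS1).
0.846/0.725 = 1.167 = (1 + 6.92 λ)/(1 + 2.15 λ).
Solving: λ (I_D1 V_DS2 − I_D2 V_DS1) = I_D2 − I_D1, so λ = (0.846 − 0.725) / (0.725 × 6.92 − 0.846 × 2.15) = 0.121 / 3.2 = 0.0378 V⁻¹.

λ = 0.0378 V⁻¹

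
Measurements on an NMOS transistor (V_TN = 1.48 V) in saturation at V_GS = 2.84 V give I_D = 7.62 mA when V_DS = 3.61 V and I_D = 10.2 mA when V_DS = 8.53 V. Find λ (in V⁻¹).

With V_GS fixed, I_D ∝ (1 + λ V_DS) in saturation, so I_D2/I_D1 = (1 + λ V_DS2)/(1 + λ V_DS1).
10.2/7.62 = 1.339 = (1 + 8.53 λ)/(1 + 3.61 λ).
Solving: λ (I_D1 V_DS2 − I_D2 V_DS1) = I_D2 − I_D1, so λ = (10.2 − 7.62) / (7.62 × 8.53 − 10.2 × 3.61) = 2.58 / 28.2 = 0.0916 V⁻¹.

λ = 0.0916 V⁻¹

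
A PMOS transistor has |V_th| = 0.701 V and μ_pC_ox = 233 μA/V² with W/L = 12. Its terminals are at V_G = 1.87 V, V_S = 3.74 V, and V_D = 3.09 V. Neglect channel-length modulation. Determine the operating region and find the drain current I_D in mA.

V_SG = V_S − V_G = 3.74 − 1.87 = 1.87 V; V_SD = V_S − V_D = 3.74 − 3.09 = 0.65 V.
k_p = μ_pC_ox · (W/L) = 2.796 mA/V².
V_ov = V_SG − |V_th| = 1.87 − 0.701 = 1.17 V.
Since V_SD = 0.65 V < V_ov = 1.17 V, the device is in the triode region.
I_D = k_p [V_ov · V_SD − ½ V_SD²] = 2.796 × [1.17 × 0.65 − 0.5 × 0.65²] = 1.53 mA.

Triode; I_D = 1.53 mA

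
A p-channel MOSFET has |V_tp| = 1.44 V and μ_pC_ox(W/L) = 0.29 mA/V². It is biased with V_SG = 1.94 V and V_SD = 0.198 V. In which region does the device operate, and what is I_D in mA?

V_ov = V_SG − |V_tp| = 1.94 − 1.44 = 0.5 V.
Since V_SD = 0.198 V < V_ov = 0.5 V, the device is in the triode region.
I_D = k_p [V_ov · V_SD − ½ V_SD²] = 0.29 × [0.5 × 0.198 − 0.5 × 0.198²] = 0.023 mA.

Triode; I_D = 0.0230 mA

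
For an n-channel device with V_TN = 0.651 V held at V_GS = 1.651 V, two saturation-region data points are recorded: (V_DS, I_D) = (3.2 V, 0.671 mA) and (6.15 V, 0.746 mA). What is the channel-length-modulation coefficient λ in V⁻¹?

λ = 0.0431 V⁻¹

With V_GS fixed, I_D ∝ (1 + λ V_DS) in saturation, so I_D2/I_D1 = (1 + λ V_DS2)/(1 + λ V_DS1).
0.746/0.671 = 1.112 = (1 + 6.15 λ)/(1 + 3.2 λ).
Solving: λ (I_D1 V_DS2 − I_D2 V_DS1) = I_D2 − I_D1, so λ = (0.746 − 0.671) / (0.671 × 6.15 − 0.746 × 3.2) = 0.075 / 1.74 = 0.0431 V⁻¹.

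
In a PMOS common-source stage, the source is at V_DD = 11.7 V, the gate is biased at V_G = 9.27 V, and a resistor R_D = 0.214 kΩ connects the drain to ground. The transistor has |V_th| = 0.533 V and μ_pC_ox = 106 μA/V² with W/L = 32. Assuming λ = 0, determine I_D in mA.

V_SG = V_DD − V_G = 11.7 − 9.27 = 2.43 V, so V_ov = 2.43 − 0.533 = 1.9 V.
k_p = μ_pC_ox · (W/L) = 3.392 mA/V².
Assume saturation: I_D = ½ k_p V_ov² = 0.5 × 3.392 × 1.9² = 6.1 mA, giving V_SD = V_DD − I_D R_D = 11.7 − 6.1 × 0.214 = 10.4 V.
V_SD = 10.4 V ≥ V_ov = 1.9 V, confirming saturation.

I_D = 6.10 mA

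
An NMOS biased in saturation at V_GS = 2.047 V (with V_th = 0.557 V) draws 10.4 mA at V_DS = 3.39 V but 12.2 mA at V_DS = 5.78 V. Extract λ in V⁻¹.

λ = 0.0960 V⁻¹

With V_GS fixed, I_D ∝ (1 + λ V_DS) in saturation, so I_D2/I_D1 = (1 + λ V_DS2)/(1 + λ V_DS1).
12.2/10.4 = 1.173 = (1 + 5.78 λ)/(1 + 3.39 λ).
Solving: λ (I_D1 V_DS2 − I_D2 V_DS1) = I_D2 − I_D1, so λ = (12.2 − 10.4) / (10.4 × 5.78 − 12.2 × 3.39) = 1.8 / 18.8 = 0.096 V⁻¹.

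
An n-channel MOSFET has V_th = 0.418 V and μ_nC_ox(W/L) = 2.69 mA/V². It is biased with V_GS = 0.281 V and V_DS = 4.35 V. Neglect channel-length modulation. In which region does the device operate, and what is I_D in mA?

V_GS = 0.281 V < V_th = 0.418 V, so the transistor is in cutoff.

Cutoff; I_D = 0 mA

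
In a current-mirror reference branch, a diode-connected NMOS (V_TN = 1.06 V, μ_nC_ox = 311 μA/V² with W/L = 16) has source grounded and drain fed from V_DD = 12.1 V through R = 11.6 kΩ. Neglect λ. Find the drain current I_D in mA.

With gate tied to drain, V_GS = V_DS ≥ V_GS − V_TN, so the device is in saturation.
k_n = μ_nC_ox · (W/L) = 4.976 mA/V².
KCL at the drain: ½ k_n (V_GS − V_TN)² = (V_DD − V_GS)/R.
Let x = V_GS − 1.06. Then 28.9 x² + x − 11.04 = 0, giving x = 0.601 V (positive root), so V_GS = 1.66 V.
I_D = (V_DD − V_GS)/R = (12.1 − 1.66) / 11.6 = 0.9 mA.

I_D = 0.900 mA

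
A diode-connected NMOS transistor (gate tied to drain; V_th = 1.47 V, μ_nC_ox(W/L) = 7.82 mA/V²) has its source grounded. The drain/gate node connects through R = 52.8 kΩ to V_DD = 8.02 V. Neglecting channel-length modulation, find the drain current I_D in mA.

With gate tied to drain, V_GS = V_DS ≥ V_GS − V_th, so the device is in saturation.
KCL at the drain: ½ k_n (V_GS − V_th)² = (V_DD − V_GS)/R.
Let x = V_GS − 1.47. Then 206 x² + x − 6.55 = 0, giving x = 0.176 V (positive root), so V_GS = 1.65 V.
I_D = (V_DD − V_GS)/R = (8.02 − 1.65) / 52.8 = 0.121 mA.

I_D = 0.121 mA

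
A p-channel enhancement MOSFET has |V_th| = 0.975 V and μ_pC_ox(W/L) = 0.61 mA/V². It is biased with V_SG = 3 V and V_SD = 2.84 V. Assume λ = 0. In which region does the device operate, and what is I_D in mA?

V_ov = V_SG − |V_th| = 3 − 0.975 = 2.02 V.
Since V_SD = 2.84 V ≥ V_ov = 2.02 V, the device is in saturation.
I_D = ½ k_p V_ov² = 0.5 × 0.61 × 2.02² = 1.25 mA.

Saturation; I_D = 1.25 mA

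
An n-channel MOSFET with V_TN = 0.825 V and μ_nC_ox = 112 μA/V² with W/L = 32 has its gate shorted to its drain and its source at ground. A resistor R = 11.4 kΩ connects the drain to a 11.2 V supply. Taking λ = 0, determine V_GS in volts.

V_GS = 1.51 V

With gate tied to drain, V_GS = V_DS ≥ V_GS − V_TN, so the device is in saturation.
k_n = μ_nC_ox · (W/L) = 3.584 mA/V².
KCL at the drain: ½ k_n (V_GS − V_TN)² = (V_DD − V_GS)/R.
Let x = V_GS − 0.825. Then 20.4 x² + x − 10.38 = 0, giving x = 0.689 V (positive root), so V_GS = 1.51 V.
I_D = (V_DD − V_GS)/R = (11.2 − 1.51) / 11.4 = 0.85 mA.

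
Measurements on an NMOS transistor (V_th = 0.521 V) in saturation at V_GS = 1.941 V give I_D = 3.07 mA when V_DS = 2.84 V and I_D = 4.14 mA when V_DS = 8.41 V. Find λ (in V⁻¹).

With V_GS fixed, I_D ∝ (1 + λ V_DS) in saturation, so I_D2/I_D1 = (1 + λ V_DS2)/(1 + λ V_DS1).
4.14/3.07 = 1.349 = (1 + 8.41 λ)/(1 + 2.84 λ).
Solving: λ (I_D1 V_DS2 − I_D2 V_DS1) = I_D2 − I_D1, so λ = (4.14 − 3.07) / (3.07 × 8.41 − 4.14 × 2.84) = 1.07 / 14.1 = 0.0761 V⁻¹.

λ = 0.0761 V⁻¹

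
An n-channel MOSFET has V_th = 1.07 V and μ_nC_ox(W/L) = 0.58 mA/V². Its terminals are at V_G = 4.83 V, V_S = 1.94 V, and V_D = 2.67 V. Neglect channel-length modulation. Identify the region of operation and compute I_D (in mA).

Triode; I_D = 0.616 mA

V_GS = V_G − V_S = 4.83 − 1.94 = 2.89 V; V_DS = V_D − V_S = 2.67 − 1.94 = 0.73 V.
V_ov = V_GS − V_th = 2.89 − 1.07 = 1.82 V.
Since V_DS = 0.73 V < V_ov = 1.82 V, the device is in the triode region.
I_D = k_n [V_ov · V_DS − ½ V_DS²] = 0.58 × [1.82 × 0.73 − 0.5 × 0.73²] = 0.616 mA.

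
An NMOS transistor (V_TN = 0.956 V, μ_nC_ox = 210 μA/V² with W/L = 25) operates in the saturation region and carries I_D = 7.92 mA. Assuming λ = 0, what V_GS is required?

k_n = μ_nC_ox · (W/L) = 5.25 mA/V².
In saturation I_D = ½ k_n (V_GS − V_TN)², so V_GS − V_TN = √(2 I_D / k_n) = √(2 × 7.92 / 5.25) = 1.74 V.
V_GS = 0.956 + 1.74 = 2.69 V.

V_GS = 2.69 V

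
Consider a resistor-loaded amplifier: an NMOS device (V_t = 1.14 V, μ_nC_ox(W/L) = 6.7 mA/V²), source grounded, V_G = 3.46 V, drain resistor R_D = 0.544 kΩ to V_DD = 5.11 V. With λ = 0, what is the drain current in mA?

V_GS = V_G = 3.46 V, so V_ov = 3.46 − 1.14 = 2.32 V.
Assume saturation: I_D = ½ k_n V_ov² = 0.5 × 6.7 × 2.32² = 18 mA, giving V_DS = V_DD − I_D R_D = 5.11 − 18 × 0.544 = -4.7 V.
But -4.7 V < V_ov = 2.32 V, so the device is actually in triode.
In triode I_D = k_n[V_ov V_DS − ½ V_DS²] and I_D = (V_DD − V_DS)/R_D. Equating: 1.82 V_DS² − 9.456 V_DS + 5.11 = 0, giving V_DS = 0.613 V (the root below V_ov).
I_D = (5.11 − 0.613) / 0.544 = 8.27 mA.

I_D = 8.27 mA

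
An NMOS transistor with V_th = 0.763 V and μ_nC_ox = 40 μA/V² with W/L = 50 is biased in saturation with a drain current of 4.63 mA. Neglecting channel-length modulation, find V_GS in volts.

V_GS = 2.91 V

k_n = μ_nC_ox · (W/L) = 2 mA/V².
In saturation I_D = ½ k_n (V_GS − V_th)², so V_GS − V_th = √(2 I_D / k_n) = √(2 × 4.63 / 2) = 2.15 V.
V_GS = 0.763 + 2.15 = 2.91 V.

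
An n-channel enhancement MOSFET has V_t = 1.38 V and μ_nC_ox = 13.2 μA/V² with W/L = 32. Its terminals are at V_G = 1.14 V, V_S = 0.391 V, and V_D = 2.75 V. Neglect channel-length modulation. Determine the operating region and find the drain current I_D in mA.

V_GS = V_G − V_S = 1.14 − 0.391 = 0.749 V; V_DS = V_D − V_S = 2.75 − 0.391 = 2.36 V.
V_GS = 0.749 V < V_t = 1.38 V, so the transistor is in cutoff.

Cutoff; I_D = 0 mA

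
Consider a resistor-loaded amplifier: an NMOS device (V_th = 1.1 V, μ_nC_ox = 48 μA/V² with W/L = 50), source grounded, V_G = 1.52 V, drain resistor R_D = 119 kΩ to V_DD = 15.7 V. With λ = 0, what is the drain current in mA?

I_D = 0.131 mA

V_GS = V_G = 1.52 V, so V_ov = 1.52 − 1.1 = 0.42 V.
k_n = μ_nC_ox · (W/L) = 2.4 mA/V².
Assume saturation: I_D = ½ k_n V_ov² = 0.5 × 2.4 × 0.42² = 0.212 mA, giving V_DS = V_DD − I_D R_D = 15.7 − 0.212 × 119 = -9.49 V.
But -9.49 V < V_ov = 0.42 V, so the device is actually in triode.
In triode I_D = k_n[V_ov V_DS − ½ V_DS²] and I_D = (V_DD − V_DS)/R_D. Equating: 143 V_DS² − 121 V_DS + 15.7 = 0, giving V_DS = 0.16 V (the root below V_ov).
I_D = (15.7 − 0.16) / 119 = 0.131 mA.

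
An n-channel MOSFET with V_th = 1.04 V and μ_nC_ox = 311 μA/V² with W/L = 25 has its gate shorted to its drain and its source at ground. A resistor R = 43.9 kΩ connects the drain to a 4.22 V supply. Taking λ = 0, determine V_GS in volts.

V_GS = 1.17 V

With gate tied to drain, V_GS = V_DS ≥ V_GS − V_th, so the device is in saturation.
k_n = μ_nC_ox · (W/L) = 7.775 mA/V².
KCL at the drain: ½ k_n (V_GS − V_th)² = (V_DD − V_GS)/R.
Let x = V_GS − 1.04. Then 171 x² + x − 3.18 = 0, giving x = 0.134 V (positive root), so V_GS = 1.17 V.
I_D = (V_DD − V_GS)/R = (4.22 − 1.17) / 43.9 = 0.0694 mA.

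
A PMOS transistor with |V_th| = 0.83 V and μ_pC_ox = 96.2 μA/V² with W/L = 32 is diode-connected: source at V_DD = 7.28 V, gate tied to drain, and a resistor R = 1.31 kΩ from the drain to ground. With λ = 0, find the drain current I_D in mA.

With gate tied to drain, V_SG = V_SD ≥ V_SG − |V_th|, so the device is in saturation.
k_p = μ_pC_ox · (W/L) = 3.078 mA/V².
KCL at the drain: ½ k_p (V_SG − |V_th|)² = (V_DD − V_SG)/R.
Let x = V_SG − 0.83. Then 2.02 x² + x − 6.45 = 0, giving x = 1.56 V (positive root), so V_SG = 2.39 V.
I_D = (V_DD − V_SG)/R = (7.28 − 2.39) / 1.31 = 3.73 mA.

I_D = 3.73 mA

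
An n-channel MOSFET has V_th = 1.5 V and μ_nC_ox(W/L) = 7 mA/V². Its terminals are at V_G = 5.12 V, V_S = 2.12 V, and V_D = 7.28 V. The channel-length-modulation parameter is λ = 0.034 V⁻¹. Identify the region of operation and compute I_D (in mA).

Saturation; I_D = 9.26 mA

V_GS = V_G − V_S = 5.12 − 2.12 = 3 V; V_DS = V_D − V_S = 7.28 − 2.12 = 5.16 V.
V_ov = V_GS − V_th = 3 − 1.5 = 1.5 V.
Since V_DS = 5.16 V ≥ V_ov = 1.5 V, the device is in saturation.
I_D = ½ k_n V_ov² (1 + λ V_DS) = 0.5 × 7 × 1.5² × (1 + 0.034 × 5.16) = 9.26 mA.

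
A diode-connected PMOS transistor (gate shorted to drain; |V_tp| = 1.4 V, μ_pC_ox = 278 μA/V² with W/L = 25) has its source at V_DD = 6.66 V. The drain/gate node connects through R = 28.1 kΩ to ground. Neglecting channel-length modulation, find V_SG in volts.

With gate tied to drain, V_SG = V_SD ≥ V_SG − |V_tp|, so the device is in saturation.
k_p = μ_pC_ox · (W/L) = 6.95 mA/V².
KCL at the drain: ½ k_p (V_SG − |V_tp|)² = (V_DD − V_SG)/R.
Let x = V_SG − 1.4. Then 97.6 x² + x − 5.26 = 0, giving x = 0.227 V (positive root), so V_SG = 1.63 V.
I_D = (V_DD − V_SG)/R = (6.66 − 1.63) / 28.1 = 0.179 mA.

V_SG = 1.63 V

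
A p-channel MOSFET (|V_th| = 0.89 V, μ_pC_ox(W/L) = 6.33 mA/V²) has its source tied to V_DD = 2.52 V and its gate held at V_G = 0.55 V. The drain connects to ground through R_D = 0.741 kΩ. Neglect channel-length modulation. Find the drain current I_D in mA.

I_D = 2.70 mA

V_SG = V_DD − V_G = 2.52 − 0.55 = 1.97 V, so V_ov = 1.97 − 0.89 = 1.08 V.
Assume saturation: I_D = ½ k_p V_ov² = 0.5 × 6.33 × 1.08² = 3.69 mA, giving V_SD = V_DD − I_D R_D = 2.52 − 3.69 × 0.741 = -0.216 V.
But -0.216 V < V_ov = 1.08 V, so the device is actually in triode.
In triode I_D = k_p[V_ov V_SD − ½ V_SD²] and I_D = (V_DD − V_SD)/R_D. Equating: 2.35 V_SD² − 6.066 V_SD + 2.52 = 0, giving V_SD = 0.52 V (the root below V_ov).
I_D = (2.52 − 0.52) / 0.741 = 2.7 mA.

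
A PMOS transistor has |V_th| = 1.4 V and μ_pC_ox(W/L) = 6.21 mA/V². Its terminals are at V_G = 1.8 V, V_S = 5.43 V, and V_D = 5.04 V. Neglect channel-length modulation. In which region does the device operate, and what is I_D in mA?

Triode; I_D = 4.93 mA

V_SG = V_S − V_G = 5.43 − 1.8 = 3.63 V; V_SD = V_S − V_D = 5.43 − 5.04 = 0.39 V.
V_ov = V_SG − |V_th| = 3.63 − 1.4 = 2.23 V.
Since V_SD = 0.39 V < V_ov = 2.23 V, the device is in the triode region.
I_D = k_p [V_ov · V_SD − ½ V_SD²] = 6.21 × [2.23 × 0.39 − 0.5 × 0.39²] = 4.93 mA.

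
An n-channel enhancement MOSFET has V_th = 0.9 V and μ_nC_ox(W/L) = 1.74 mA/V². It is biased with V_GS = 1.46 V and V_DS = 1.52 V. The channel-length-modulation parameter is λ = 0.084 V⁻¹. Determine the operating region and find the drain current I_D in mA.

V_ov = V_GS − V_th = 1.46 − 0.9 = 0.56 V.
Since V_DS = 1.52 V ≥ V_ov = 0.56 V, the device is in saturation.
I_D = ½ k_n V_ov² (1 + λ V_DS) = 0.5 × 1.74 × 0.56² × (1 + 0.084 × 1.52) = 0.308 mA.

Saturation; I_D = 0.308 mA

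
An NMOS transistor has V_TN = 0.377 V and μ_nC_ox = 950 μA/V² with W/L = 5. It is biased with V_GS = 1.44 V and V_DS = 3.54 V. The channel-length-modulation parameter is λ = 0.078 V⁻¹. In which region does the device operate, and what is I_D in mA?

k_n = μ_nC_ox · (W/L) = 4.75 mA/V².
V_ov = V_GS − V_TN = 1.44 − 0.377 = 1.06 V.
Since V_DS = 3.54 V ≥ V_ov = 1.06 V, the device is in saturation.
I_D = ½ k_n V_ov² (1 + λ V_DS) = 0.5 × 4.75 × 1.06² × (1 + 0.078 × 3.54) = 3.42 mA.

Saturation; I_D = 3.42 mA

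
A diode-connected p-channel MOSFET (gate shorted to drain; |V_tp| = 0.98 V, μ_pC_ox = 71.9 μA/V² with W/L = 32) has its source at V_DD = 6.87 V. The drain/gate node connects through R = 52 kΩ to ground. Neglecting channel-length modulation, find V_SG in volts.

With gate tied to drain, V_SG = V_SD ≥ V_SG − |V_tp|, so the device is in saturation.
k_p = μ_pC_ox · (W/L) = 2.301 mA/V².
KCL at the drain: ½ k_p (V_SG − |V_tp|)² = (V_DD − V_SG)/R.
Let x = V_SG − 0.98. Then 59.8 x² + x − 5.89 = 0, giving x = 0.306 V (positive root), so V_SG = 1.29 V.
I_D = (V_DD − V_SG)/R = (6.87 − 1.29) / 52 = 0.107 mA.

V_SG = 1.29 V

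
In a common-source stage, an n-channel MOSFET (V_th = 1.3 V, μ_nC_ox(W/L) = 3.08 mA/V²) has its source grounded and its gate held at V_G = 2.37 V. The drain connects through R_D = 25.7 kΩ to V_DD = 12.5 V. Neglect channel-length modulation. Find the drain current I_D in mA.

I_D = 0.480 mA

V_GS = V_G = 2.37 V, so V_ov = 2.37 − 1.3 = 1.07 V.
Assume saturation: I_D = ½ k_n V_ov² = 0.5 × 3.08 × 1.07² = 1.76 mA, giving V_DS = V_DD − I_D R_D = 12.5 − 1.76 × 25.7 = -32.8 V.
But -32.8 V < V_ov = 1.07 V, so the device is actually in triode.
In triode I_D = k_n[V_ov V_DS − ½ V_DS²] and I_D = (V_DD − V_DS)/R_D. Equating: 39.6 V_DS² − 85.7 V_DS + 12.5 = 0, giving V_DS = 0.157 V (the root below V_ov).
I_D = (12.5 − 0.157) / 25.7 = 0.48 mA.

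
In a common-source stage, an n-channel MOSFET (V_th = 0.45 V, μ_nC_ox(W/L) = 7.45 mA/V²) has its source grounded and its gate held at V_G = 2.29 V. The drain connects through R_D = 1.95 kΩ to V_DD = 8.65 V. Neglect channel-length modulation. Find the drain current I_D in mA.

V_GS = V_G = 2.29 V, so V_ov = 2.29 − 0.45 = 1.84 V.
Assume saturation: I_D = ½ k_n V_ov² = 0.5 × 7.45 × 1.84² = 12.6 mA, giving V_DS = V_DD − I_D R_D = 8.65 − 12.6 × 1.95 = -15.9 V.
But -15.9 V < V_ov = 1.84 V, so the device is actually in triode.
In triode I_D = k_n[V_ov V_DS − ½ V_DS²] and I_D = (V_DD − V_DS)/R_D. Equating: 7.26 V_DS² − 27.73 V_DS + 8.65 = 0, giving V_DS = 0.343 V (the root below V_ov).
I_D = (8.65 − 0.343) / 1.95 = 4.26 mA.

I_D = 4.26 mA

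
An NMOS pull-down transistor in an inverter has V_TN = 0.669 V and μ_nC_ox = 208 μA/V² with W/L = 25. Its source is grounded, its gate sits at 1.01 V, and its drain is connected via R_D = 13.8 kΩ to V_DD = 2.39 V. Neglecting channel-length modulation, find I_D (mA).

I_D = 0.165 mA

V_GS = V_G = 1.01 V, so V_ov = 1.01 − 0.669 = 0.341 V.
k_n = μ_nC_ox · (W/L) = 5.2 mA/V².
Assume saturation: I_D = ½ k_n V_ov² = 0.5 × 5.2 × 0.341² = 0.302 mA, giving V_DS = V_DD − I_D R_D = 2.39 − 0.302 × 13.8 = -1.78 V.
But -1.78 V < V_ov = 0.341 V, so the device is actually in triode.
In triode I_D = k_n[V_ov V_DS − ½ V_DS²] and I_D = (V_DD − V_DS)/R_D. Equating: 35.9 V_DS² − 25.47 V_DS + 2.39 = 0, giving V_DS = 0.111 V (the root below V_ov).
I_D = (2.39 − 0.111) / 13.8 = 0.165 mA.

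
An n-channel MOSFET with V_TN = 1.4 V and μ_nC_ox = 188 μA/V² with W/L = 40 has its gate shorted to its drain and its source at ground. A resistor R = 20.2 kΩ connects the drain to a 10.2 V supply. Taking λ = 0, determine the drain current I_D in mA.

I_D = 0.419 mA

With gate tied to drain, V_GS = V_DS ≥ V_GS − V_TN, so the device is in saturation.
k_n = μ_nC_ox · (W/L) = 7.52 mA/V².
KCL at the drain: ½ k_n (V_GS − V_TN)² = (V_DD − V_GS)/R.
Let x = V_GS − 1.4. Then 76 x² + x − 8.8 = 0, giving x = 0.334 V (positive root), so V_GS = 1.73 V.
I_D = (V_DD − V_GS)/R = (10.2 − 1.73) / 20.2 = 0.419 mA.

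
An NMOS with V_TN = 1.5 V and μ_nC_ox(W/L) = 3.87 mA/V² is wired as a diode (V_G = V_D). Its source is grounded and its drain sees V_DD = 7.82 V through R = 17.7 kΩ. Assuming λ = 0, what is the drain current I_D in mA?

With gate tied to drain, V_GS = V_DS ≥ V_GS − V_TN, so the device is in saturation.
KCL at the drain: ½ k_n (V_GS − V_TN)² = (V_DD − V_GS)/R.
Let x = V_GS − 1.5. Then 34.2 x² + x − 6.32 = 0, giving x = 0.415 V (positive root), so V_GS = 1.92 V.
I_D = (V_DD − V_GS)/R = (7.82 − 1.92) / 17.7 = 0.334 mA.

I_D = 0.334 mA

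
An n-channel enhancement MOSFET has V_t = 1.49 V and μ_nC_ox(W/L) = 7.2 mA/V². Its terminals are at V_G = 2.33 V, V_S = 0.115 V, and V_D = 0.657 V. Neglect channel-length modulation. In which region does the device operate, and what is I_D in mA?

Triode; I_D = 1.77 mA

V_GS = V_G − V_S = 2.33 − 0.115 = 2.21 V; V_DS = V_D − V_S = 0.657 − 0.115 = 0.542 V.
V_ov = V_GS − V_t = 2.21 − 1.49 = 0.725 V.
Since V_DS = 0.542 V < V_ov = 0.725 V, the device is in the triode region.
I_D = k_n [V_ov · V_DS − ½ V_DS²] = 7.2 × [0.725 × 0.542 − 0.5 × 0.542²] = 1.77 mA.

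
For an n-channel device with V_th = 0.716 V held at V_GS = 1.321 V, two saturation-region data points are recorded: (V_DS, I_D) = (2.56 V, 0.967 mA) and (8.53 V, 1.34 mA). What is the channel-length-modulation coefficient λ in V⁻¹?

With V_GS fixed, I_D ∝ (1 + λ V_DS) in saturation, so I_D2/I_D1 = (1 + λ V_DS2)/(1 + λ V_DS1).
1.34/0.967 = 1.386 = (1 + 8.53 λ)/(1 + 2.56 λ).
Solving: λ (I_D1 V_DS2 − I_D2 V_DS1) = I_D2 − I_D1, so λ = (1.34 − 0.967) / (0.967 × 8.53 − 1.34 × 2.56) = 0.373 / 4.82 = 0.0774 V⁻¹.

λ = 0.0774 V⁻¹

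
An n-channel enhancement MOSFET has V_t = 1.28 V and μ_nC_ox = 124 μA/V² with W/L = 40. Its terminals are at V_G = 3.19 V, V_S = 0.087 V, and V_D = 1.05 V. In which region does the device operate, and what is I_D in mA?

V_GS = V_G − V_S = 3.19 − 0.087 = 3.1 V; V_DS = V_D − V_S = 1.05 − 0.087 = 0.963 V.
k_n = μ_nC_ox · (W/L) = 4.96 mA/V².
V_ov = V_GS − V_t = 3.1 − 1.28 = 1.82 V.
Since V_DS = 0.963 V < V_ov = 1.82 V, the device is in the triode region.
I_D = k_n [V_ov · V_DS − ½ V_DS²] = 4.96 × [1.82 × 0.963 − 0.5 × 0.963²] = 6.41 mA.

Triode; I_D = 6.41 mA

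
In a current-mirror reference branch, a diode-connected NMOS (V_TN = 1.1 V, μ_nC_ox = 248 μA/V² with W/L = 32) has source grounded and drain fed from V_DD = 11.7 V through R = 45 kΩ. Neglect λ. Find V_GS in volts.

With gate tied to drain, V_GS = V_DS ≥ V_GS − V_TN, so the device is in saturation.
k_n = μ_nC_ox · (W/L) = 7.936 mA/V².
KCL at the drain: ½ k_n (V_GS − V_TN)² = (V_DD − V_GS)/R.
Let x = V_GS − 1.1. Then 179 x² + x − 10.6 = 0, giving x = 0.241 V (positive root), so V_GS = 1.34 V.
I_D = (V_DD − V_GS)/R = (11.7 − 1.34) / 45 = 0.23 mA.

V_GS = 1.34 V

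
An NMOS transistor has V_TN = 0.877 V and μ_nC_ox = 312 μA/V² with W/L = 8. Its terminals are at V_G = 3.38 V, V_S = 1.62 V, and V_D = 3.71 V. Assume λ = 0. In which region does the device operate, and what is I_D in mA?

V_GS = V_G − V_S = 3.38 − 1.62 = 1.76 V; V_DS = V_D − V_S = 3.71 − 1.62 = 2.09 V.
k_n = μ_nC_ox · (W/L) = 2.496 mA/V².
V_ov = V_GS − V_TN = 1.76 − 0.877 = 0.883 V.
Since V_DS = 2.09 V ≥ V_ov = 0.883 V, the device is in saturation.
I_D = ½ k_n V_ov² = 0.5 × 2.496 × 0.883² = 0.973 mA.

Saturation; I_D = 0.973 mA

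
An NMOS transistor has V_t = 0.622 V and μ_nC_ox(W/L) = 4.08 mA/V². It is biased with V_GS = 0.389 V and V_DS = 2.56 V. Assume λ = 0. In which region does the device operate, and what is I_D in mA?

Cutoff; I_D = 0 mA

V_GS = 0.389 V < V_t = 0.622 V, so the transistor is in cutoff.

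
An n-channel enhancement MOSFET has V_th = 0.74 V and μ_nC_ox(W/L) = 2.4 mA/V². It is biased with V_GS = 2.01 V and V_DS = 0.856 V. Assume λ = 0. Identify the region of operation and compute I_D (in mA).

Triode; I_D = 1.73 mA

V_ov = V_GS − V_th = 2.01 − 0.74 = 1.27 V.
Since V_DS = 0.856 V < V_ov = 1.27 V, the device is in the triode region.
I_D = k_n [V_ov · V_DS − ½ V_DS²] = 2.4 × [1.27 × 0.856 − 0.5 × 0.856²] = 1.73 mA.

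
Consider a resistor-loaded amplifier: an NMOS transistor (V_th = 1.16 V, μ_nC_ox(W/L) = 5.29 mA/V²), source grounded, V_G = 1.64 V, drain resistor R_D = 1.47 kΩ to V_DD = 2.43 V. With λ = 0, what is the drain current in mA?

V_GS = V_G = 1.64 V, so V_ov = 1.64 − 1.16 = 0.48 V.
Assume saturation: I_D = ½ k_n V_ov² = 0.5 × 5.29 × 0.48² = 0.609 mA, giving V_DS = V_DD − I_D R_D = 2.43 − 0.609 × 1.47 = 1.53 V.
V_DS = 1.53 V ≥ V_ov = 0.48 V, confirming saturation.

I_D = 0.609 mA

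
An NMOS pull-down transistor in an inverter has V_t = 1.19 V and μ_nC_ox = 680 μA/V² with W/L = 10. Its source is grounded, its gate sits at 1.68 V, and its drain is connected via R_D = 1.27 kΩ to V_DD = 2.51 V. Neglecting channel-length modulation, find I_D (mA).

I_D = 0.816 mA

V_GS = V_G = 1.68 V, so V_ov = 1.68 − 1.19 = 0.49 V.
k_n = μ_nC_ox · (W/L) = 6.8 mA/V².
Assume saturation: I_D = ½ k_n V_ov² = 0.5 × 6.8 × 0.49² = 0.816 mA, giving V_DS = V_DD − I_D R_D = 2.51 − 0.816 × 1.27 = 1.47 V.
V_DS = 1.47 V ≥ V_ov = 0.49 V, confirming saturation.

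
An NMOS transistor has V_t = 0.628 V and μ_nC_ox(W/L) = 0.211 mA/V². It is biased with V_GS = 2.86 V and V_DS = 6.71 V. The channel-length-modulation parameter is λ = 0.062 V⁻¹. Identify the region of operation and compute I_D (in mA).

V_ov = V_GS − V_t = 2.86 − 0.628 = 2.23 V.
Since V_DS = 6.71 V ≥ V_ov = 2.23 V, the device is in saturation.
I_D = ½ k_n V_ov² (1 + λ V_DS) = 0.5 × 0.211 × 2.23² × (1 + 0.062 × 6.71) = 0.744 mA.

Saturation; I_D = 0.744 mA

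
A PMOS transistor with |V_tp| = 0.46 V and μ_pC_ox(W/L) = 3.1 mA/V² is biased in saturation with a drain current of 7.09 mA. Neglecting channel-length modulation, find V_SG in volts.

V_SG = 2.60 V

In saturation I_D = ½ k_p (V_SG − |V_tp|)², so V_SG − |V_tp| = √(2 I_D / k_p) = √(2 × 7.09 / 3.1) = 2.14 V.
V_SG = 0.46 + 2.14 = 2.6 V.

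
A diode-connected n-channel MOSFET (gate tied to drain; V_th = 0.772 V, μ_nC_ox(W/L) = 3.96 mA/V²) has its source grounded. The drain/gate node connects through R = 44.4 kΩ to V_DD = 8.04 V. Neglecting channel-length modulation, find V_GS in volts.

With gate tied to drain, V_GS = V_DS ≥ V_GS − V_th, so the device is in saturation.
KCL at the drain: ½ k_n (V_GS − V_th)² = (V_DD − V_GS)/R.
Let x = V_GS − 0.772. Then 87.9 x² + x − 7.268 = 0, giving x = 0.282 V (positive root), so V_GS = 1.05 V.
I_D = (V_DD − V_GS)/R = (8.04 − 1.05) / 44.4 = 0.157 mA.

V_GS = 1.05 V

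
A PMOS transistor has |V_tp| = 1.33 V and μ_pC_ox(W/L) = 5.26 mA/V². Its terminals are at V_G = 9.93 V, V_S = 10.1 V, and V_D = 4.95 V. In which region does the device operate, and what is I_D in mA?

V_SG = V_S − V_G = 10.1 − 9.93 = 0.17 V; V_SD = V_S − V_D = 10.1 − 4.95 = 5.15 V.
V_SG = 0.17 V < |V_tp| = 1.33 V, so the transistor is in cutoff.

Cutoff; I_D = 0 mA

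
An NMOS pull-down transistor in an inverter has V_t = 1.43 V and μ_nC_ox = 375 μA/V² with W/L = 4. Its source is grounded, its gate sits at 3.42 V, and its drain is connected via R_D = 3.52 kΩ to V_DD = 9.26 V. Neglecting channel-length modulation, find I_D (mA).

I_D = 2.33 mA

V_GS = V_G = 3.42 V, so V_ov = 3.42 − 1.43 = 1.99 V.
k_n = μ_nC_ox · (W/L) = 1.5 mA/V².
Assume saturation: I_D = ½ k_n V_ov² = 0.5 × 1.5 × 1.99² = 2.97 mA, giving V_DS = V_DD − I_D R_D = 9.26 − 2.97 × 3.52 = -1.19 V.
But -1.19 V < V_ov = 1.99 V, so the device is actually in triode.
In triode I_D = k_n[V_ov V_DS − ½ V_DS²] and I_D = (V_DD − V_DS)/R_D. Equating: 2.64 V_DS² − 11.51 V_DS + 9.26 = 0, giving V_DS = 1.06 V (the root below V_ov).
I_D = (9.26 − 1.06) / 3.52 = 2.33 mA.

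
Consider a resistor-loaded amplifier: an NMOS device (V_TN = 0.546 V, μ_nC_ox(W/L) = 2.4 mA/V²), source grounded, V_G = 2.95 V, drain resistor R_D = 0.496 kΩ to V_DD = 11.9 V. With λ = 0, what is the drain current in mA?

I_D = 6.94 mA

V_GS = V_G = 2.95 V, so V_ov = 2.95 − 0.546 = 2.4 V.
Assume saturation: I_D = ½ k_n V_ov² = 0.5 × 2.4 × 2.4² = 6.94 mA, giving V_DS = V_DD − I_D R_D = 11.9 − 6.94 × 0.496 = 8.46 V.
V_DS = 8.46 V ≥ V_ov = 2.4 V, confirming saturation.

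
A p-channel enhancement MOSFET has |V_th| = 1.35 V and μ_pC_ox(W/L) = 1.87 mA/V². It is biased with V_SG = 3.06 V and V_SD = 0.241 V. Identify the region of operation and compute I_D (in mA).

V_ov = V_SG − |V_th| = 3.06 − 1.35 = 1.71 V.
Since V_SD = 0.241 V < V_ov = 1.71 V, the device is in the triode region.
I_D = k_p [V_ov · V_SD − ½ V_SD²] = 1.87 × [1.71 × 0.241 − 0.5 × 0.241²] = 0.716 mA.

Triode; I_D = 0.716 mA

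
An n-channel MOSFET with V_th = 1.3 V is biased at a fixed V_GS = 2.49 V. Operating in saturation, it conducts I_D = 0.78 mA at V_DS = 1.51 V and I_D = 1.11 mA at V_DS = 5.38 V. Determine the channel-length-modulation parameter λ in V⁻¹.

With V_GS fixed, I_D ∝ (1 + λ V_DS) in saturation, so I_D2/I_D1 = (1 + λ V_DS2)/(1 + λ V_DS1).
1.11/0.78 = 1.423 = (1 + 5.38 λ)/(1 + 1.51 λ).
Solving: λ (I_D1 V_DS2 − I_D2 V_DS1) = I_D2 − I_D1, so λ = (1.11 − 0.78) / (0.78 × 5.38 − 1.11 × 1.51) = 0.33 / 2.52 = 0.131 V⁻¹.

λ = 0.131 V⁻¹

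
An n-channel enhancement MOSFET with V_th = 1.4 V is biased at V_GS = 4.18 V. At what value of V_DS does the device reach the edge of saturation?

The boundary between triode and saturation is V_DS = V_GS − V_th = V_ov.
V_ov = 4.18 − 1.4 = 2.78 V.

V_DS,sat = 2.78 V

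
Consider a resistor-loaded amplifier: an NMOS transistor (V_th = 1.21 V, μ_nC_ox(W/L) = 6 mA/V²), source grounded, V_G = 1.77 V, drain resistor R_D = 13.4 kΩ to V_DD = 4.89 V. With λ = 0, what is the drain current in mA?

V_GS = V_G = 1.77 V, so V_ov = 1.77 − 1.21 = 0.56 V.
Assume saturation: I_D = ½ k_n V_ov² = 0.5 × 6 × 0.56² = 0.941 mA, giving V_DS = V_DD − I_D R_D = 4.89 − 0.941 × 13.4 = -7.72 V.
But -7.72 V < V_ov = 0.56 V, so the device is actually in triode.
In triode I_D = k_n[V_ov V_DS − ½ V_DS²] and I_D = (V_DD − V_DS)/R_D. Equating: 40.2 V_DS² − 46.02 V_DS + 4.89 = 0, giving V_DS = 0.119 V (the root below V_ov).
I_D = (4.89 − 0.119) / 13.4 = 0.356 mA.

I_D = 0.356 mA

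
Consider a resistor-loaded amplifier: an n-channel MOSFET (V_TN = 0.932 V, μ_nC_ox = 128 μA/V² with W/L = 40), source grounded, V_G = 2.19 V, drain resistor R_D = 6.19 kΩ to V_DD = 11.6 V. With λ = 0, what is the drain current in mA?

V_GS = V_G = 2.19 V, so V_ov = 2.19 − 0.932 = 1.26 V.
k_n = μ_nC_ox · (W/L) = 5.12 mA/V².
Assume saturation: I_D = ½ k_n V_ov² = 0.5 × 5.12 × 1.26² = 4.05 mA, giving V_DS = V_DD − I_D R_D = 11.6 − 4.05 × 6.19 = -13.5 V.
But -13.5 V < V_ov = 1.26 V, so the device is actually in triode.
In triode I_D = k_n[V_ov V_DS − ½ V_DS²] and I_D = (V_DD − V_DS)/R_D. Equating: 15.8 V_DS² − 40.87 V_DS + 11.6 = 0, giving V_DS = 0.325 V (the root below V_ov).
I_D = (11.6 − 0.325) / 6.19 = 1.82 mA.

I_D = 1.82 mA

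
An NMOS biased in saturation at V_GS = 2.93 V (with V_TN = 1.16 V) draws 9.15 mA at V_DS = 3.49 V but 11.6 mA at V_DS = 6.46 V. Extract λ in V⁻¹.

With V_GS fixed, I_D ∝ (1 + λ V_DS) in saturation, so I_D2/I_D1 = (1 + λ V_DS2)/(1 + λ V_DS1).
11.6/9.15 = 1.268 = (1 + 6.46 λ)/(1 + 3.49 λ).
Solving: λ (I_D1 V_DS2 − I_D2 V_DS1) = I_D2 − I_D1, so λ = (11.6 − 9.15) / (9.15 × 6.46 − 11.6 × 3.49) = 2.45 / 18.6 = 0.132 V⁻¹.

λ = 0.132 V⁻¹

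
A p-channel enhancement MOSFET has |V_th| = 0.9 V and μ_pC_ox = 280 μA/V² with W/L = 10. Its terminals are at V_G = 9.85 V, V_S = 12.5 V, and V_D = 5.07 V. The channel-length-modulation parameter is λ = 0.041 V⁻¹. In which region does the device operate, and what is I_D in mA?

Saturation; I_D = 5.59 mA

V_SG = V_S − V_G = 12.5 − 9.85 = 2.65 V; V_SD = V_S − V_D = 12.5 − 5.07 = 7.43 V.
k_p = μ_pC_ox · (W/L) = 2.8 mA/V².
V_ov = V_SG − |V_th| = 2.65 − 0.9 = 1.75 V.
Since V_SD = 7.43 V ≥ V_ov = 1.75 V, the device is in saturation.
I_D = ½ k_p V_ov² (1 + λ V_SD) = 0.5 × 2.8 × 1.75² × (1 + 0.041 × 7.43) = 5.59 mA.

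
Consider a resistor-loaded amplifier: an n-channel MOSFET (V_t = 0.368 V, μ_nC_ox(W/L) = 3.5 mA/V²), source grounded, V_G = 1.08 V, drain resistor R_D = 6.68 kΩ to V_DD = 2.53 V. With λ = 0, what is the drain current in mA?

I_D = 0.355 mA

V_GS = V_G = 1.08 V, so V_ov = 1.08 − 0.368 = 0.712 V.
Assume saturation: I_D = ½ k_n V_ov² = 0.5 × 3.5 × 0.712² = 0.887 mA, giving V_DS = V_DD − I_D R_D = 2.53 − 0.887 × 6.68 = -3.4 V.
But -3.4 V < V_ov = 0.712 V, so the device is actually in triode.
In triode I_D = k_n[V_ov V_DS − ½ V_DS²] and I_D = (V_DD − V_DS)/R_D. Equating: 11.7 V_DS² − 17.65 V_DS + 2.53 = 0, giving V_DS = 0.16 V (the root below V_ov).
I_D = (2.53 − 0.16) / 6.68 = 0.355 mA.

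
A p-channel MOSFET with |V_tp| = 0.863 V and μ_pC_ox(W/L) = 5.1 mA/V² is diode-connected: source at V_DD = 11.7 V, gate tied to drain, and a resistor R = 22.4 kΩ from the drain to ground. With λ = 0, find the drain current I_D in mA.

I_D = 0.465 mA

With gate tied to drain, V_SG = V_SD ≥ V_SG − |V_tp|, so the device is in saturation.
KCL at the drain: ½ k_p (V_SG − |V_tp|)² = (V_DD − V_SG)/R.
Let x = V_SG − 0.863. Then 57.1 x² + x − 10.84 = 0, giving x = 0.427 V (positive root), so V_SG = 1.29 V.
I_D = (V_DD − V_SG)/R = (11.7 − 1.29) / 22.4 = 0.465 mA.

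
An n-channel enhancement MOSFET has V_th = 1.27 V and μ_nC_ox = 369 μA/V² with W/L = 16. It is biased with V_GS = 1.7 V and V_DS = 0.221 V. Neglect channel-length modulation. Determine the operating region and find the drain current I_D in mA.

k_n = μ_nC_ox · (W/L) = 5.904 mA/V².
V_ov = V_GS − V_th = 1.7 − 1.27 = 0.43 V.
Since V_DS = 0.221 V < V_ov = 0.43 V, the device is in the triode region.
I_D = k_n [V_ov · V_DS − ½ V_DS²] = 5.904 × [0.43 × 0.221 − 0.5 × 0.221²] = 0.417 mA.

Triode; I_D = 0.417 mA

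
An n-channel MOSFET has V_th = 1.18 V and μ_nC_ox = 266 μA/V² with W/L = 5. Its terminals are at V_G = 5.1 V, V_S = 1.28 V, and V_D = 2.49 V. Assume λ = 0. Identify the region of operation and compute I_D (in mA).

V_GS = V_G − V_S = 5.1 − 1.28 = 3.82 V; V_DS = V_D − V_S = 2.49 − 1.28 = 1.21 V.
k_n = μ_nC_ox · (W/L) = 1.33 mA/V².
V_ov = V_GS − V_th = 3.82 − 1.18 = 2.64 V.
Since V_DS = 1.21 V < V_ov = 2.64 V, the device is in the triode region.
I_D = k_n [V_ov · V_DS − ½ V_DS²] = 1.33 × [2.64 × 1.21 − 0.5 × 1.21²] = 3.27 mA.

Triode; I_D = 3.27 mA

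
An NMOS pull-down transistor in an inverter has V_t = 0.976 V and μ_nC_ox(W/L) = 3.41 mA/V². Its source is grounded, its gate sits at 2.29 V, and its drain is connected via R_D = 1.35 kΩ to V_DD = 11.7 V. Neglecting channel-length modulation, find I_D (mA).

I_D = 2.94 mA

V_GS = V_G = 2.29 V, so V_ov = 2.29 − 0.976 = 1.31 V.
Assume saturation: I_D = ½ k_n V_ov² = 0.5 × 3.41 × 1.31² = 2.94 mA, giving V_DS = V_DD − I_D R_D = 11.7 − 2.94 × 1.35 = 7.73 V.
V_DS = 7.73 V ≥ V_ov = 1.31 V, confirming saturation.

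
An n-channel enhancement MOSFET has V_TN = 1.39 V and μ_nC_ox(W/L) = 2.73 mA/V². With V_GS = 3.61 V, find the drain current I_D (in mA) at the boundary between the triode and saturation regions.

I_D = 6.73 mA

At the boundary V_DS = V_ov = V_GS − V_TN = 3.61 − 1.39 = 2.22 V.
I_D = ½ k_n V_ov² = 0.5 × 2.73 × 2.22² = 6.73 mA.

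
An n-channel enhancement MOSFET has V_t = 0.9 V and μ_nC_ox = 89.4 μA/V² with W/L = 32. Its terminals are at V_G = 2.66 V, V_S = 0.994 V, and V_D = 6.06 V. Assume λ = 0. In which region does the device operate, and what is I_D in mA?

V_GS = V_G − V_S = 2.66 − 0.994 = 1.67 V; V_DS = V_D − V_S = 6.06 − 0.994 = 5.07 V.
k_n = μ_nC_ox · (W/L) = 2.861 mA/V².
V_ov = V_GS − V_t = 1.67 − 0.9 = 0.766 V.
Since V_DS = 5.07 V ≥ V_ov = 0.766 V, the device is in saturation.
I_D = ½ k_n V_ov² = 0.5 × 2.861 × 0.766² = 0.839 mA.

Saturation; I_D = 0.839 mA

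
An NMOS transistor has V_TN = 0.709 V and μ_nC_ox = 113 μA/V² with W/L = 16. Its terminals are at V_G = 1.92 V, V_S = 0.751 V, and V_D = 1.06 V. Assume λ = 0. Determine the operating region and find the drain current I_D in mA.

Triode; I_D = 0.171 mA

V_GS = V_G − V_S = 1.92 − 0.751 = 1.17 V; V_DS = V_D − V_S = 1.06 − 0.751 = 0.309 V.
k_n = μ_nC_ox · (W/L) = 1.808 mA/V².
V_ov = V_GS − V_TN = 1.17 − 0.709 = 0.46 V.
Since V_DS = 0.309 V < V_ov = 0.46 V, the device is in the triode region.
I_D = k_n [V_ov · V_DS − ½ V_DS²] = 1.808 × [0.46 × 0.309 − 0.5 × 0.309²] = 0.171 mA.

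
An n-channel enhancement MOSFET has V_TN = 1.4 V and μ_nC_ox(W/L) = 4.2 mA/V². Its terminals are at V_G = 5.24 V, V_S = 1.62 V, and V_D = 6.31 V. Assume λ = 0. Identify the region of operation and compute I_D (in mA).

Saturation; I_D = 10.3 mA

V_GS = V_G − V_S = 5.24 − 1.62 = 3.62 V; V_DS = V_D − V_S = 6.31 − 1.62 = 4.69 V.
V_ov = V_GS − V_TN = 3.62 − 1.4 = 2.22 V.
Since V_DS = 4.69 V ≥ V_ov = 2.22 V, the device is in saturation.
I_D = ½ k_n V_ov² = 0.5 × 4.2 × 2.22² = 10.3 mA.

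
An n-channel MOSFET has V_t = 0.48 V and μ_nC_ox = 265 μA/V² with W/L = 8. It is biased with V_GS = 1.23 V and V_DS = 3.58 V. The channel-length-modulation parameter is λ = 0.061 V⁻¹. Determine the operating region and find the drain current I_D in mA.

Saturation; I_D = 0.726 mA

k_n = μ_nC_ox · (W/L) = 2.12 mA/V².
V_ov = V_GS − V_t = 1.23 − 0.48 = 0.75 V.
Since V_DS = 3.58 V ≥ V_ov = 0.75 V, the device is in saturation.
I_D = ½ k_n V_ov² (1 + λ V_DS) = 0.5 × 2.12 × 0.75² × (1 + 0.061 × 3.58) = 0.726 mA.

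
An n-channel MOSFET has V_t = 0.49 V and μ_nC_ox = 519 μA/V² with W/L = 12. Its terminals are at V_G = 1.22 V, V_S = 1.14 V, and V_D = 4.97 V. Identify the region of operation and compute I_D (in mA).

Cutoff; I_D = 0 mA

V_GS = V_G − V_S = 1.22 − 1.14 = 0.08 V; V_DS = V_D − V_S = 4.97 − 1.14 = 3.83 V.
V_GS = 0.08 V < V_t = 0.49 V, so the transistor is in cutoff.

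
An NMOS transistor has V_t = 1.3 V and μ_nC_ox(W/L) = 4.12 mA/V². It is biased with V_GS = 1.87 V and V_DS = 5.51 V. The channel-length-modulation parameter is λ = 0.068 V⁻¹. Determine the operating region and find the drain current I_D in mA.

Saturation; I_D = 0.920 mA

V_ov = V_GS − V_t = 1.87 − 1.3 = 0.57 V.
Since V_DS = 5.51 V ≥ V_ov = 0.57 V, the device is in saturation.
I_D = ½ k_n V_ov² (1 + λ V_DS) = 0.5 × 4.12 × 0.57² × (1 + 0.068 × 5.51) = 0.92 mA.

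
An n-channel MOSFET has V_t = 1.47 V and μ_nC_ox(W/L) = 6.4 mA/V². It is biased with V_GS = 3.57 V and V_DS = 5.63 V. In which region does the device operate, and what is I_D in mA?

V_ov = V_GS − V_t = 3.57 − 1.47 = 2.1 V.
Since V_DS = 5.63 V ≥ V_ov = 2.1 V, the device is in saturation.
I_D = ½ k_n V_ov² = 0.5 × 6.4 × 2.1² = 14.1 mA.

Saturation; I_D = 14.1 mA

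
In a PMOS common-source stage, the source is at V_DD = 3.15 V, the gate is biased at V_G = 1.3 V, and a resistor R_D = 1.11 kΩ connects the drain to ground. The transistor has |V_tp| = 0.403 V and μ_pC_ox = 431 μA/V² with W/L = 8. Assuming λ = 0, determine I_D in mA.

I_D = 2.31 mA

V_SG = V_DD − V_G = 3.15 − 1.3 = 1.85 V, so V_ov = 1.85 − 0.403 = 1.45 V.
k_p = μ_pC_ox · (W/L) = 3.448 mA/V².
Assume saturation: I_D = ½ k_p V_ov² = 0.5 × 3.448 × 1.45² = 3.61 mA, giving V_SD = V_DD − I_D R_D = 3.15 − 3.61 × 1.11 = -0.857 V.
But -0.857 V < V_ov = 1.45 V, so the device is actually in triode.
In triode I_D = k_p[V_ov V_SD − ½ V_SD²] and I_D = (V_DD − V_SD)/R_D. Equating: 1.91 V_SD² − 6.538 V_SD + 3.15 = 0, giving V_SD = 0.58 V (the root below V_ov).
I_D = (3.15 − 0.58) / 1.11 = 2.31 mA.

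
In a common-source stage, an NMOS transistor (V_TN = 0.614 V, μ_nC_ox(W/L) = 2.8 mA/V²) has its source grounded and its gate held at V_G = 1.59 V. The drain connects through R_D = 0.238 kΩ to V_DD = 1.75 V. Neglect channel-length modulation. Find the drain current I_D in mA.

V_GS = V_G = 1.59 V, so V_ov = 1.59 − 0.614 = 0.976 V.
Assume saturation: I_D = ½ k_n V_ov² = 0.5 × 2.8 × 0.976² = 1.33 mA, giving V_DS = V_DD − I_D R_D = 1.75 − 1.33 × 0.238 = 1.43 V.
V_DS = 1.43 V ≥ V_ov = 0.976 V, confirming saturation.

I_D = 1.33 mA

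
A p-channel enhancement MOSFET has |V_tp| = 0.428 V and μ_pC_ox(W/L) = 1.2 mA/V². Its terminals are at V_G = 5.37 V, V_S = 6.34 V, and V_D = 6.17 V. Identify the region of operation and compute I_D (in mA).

V_SG = V_S − V_G = 6.34 − 5.37 = 0.97 V; V_SD = V_S − V_D = 6.34 − 6.17 = 0.17 V.
V_ov = V_SG − |V_tp| = 0.97 − 0.428 = 0.542 V.
Since V_SD = 0.17 V < V_ov = 0.542 V, the device is in the triode region.
I_D = k_p [V_ov · V_SD − ½ V_SD²] = 1.2 × [0.542 × 0.17 − 0.5 × 0.17²] = 0.0932 mA.

Triode; I_D = 0.0932 mA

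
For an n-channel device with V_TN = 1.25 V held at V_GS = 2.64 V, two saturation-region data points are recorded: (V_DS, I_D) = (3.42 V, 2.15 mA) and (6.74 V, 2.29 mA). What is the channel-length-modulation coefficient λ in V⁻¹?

λ = 0.0210 V⁻¹

With V_GS fixed, I_D ∝ (1 + λ V_DS) in saturation, so I_D2/I_D1 = (1 + λ V_DS2)/(1 + λ V_DS1).
2.29/2.15 = 1.065 = (1 + 6.74 λ)/(1 + 3.42 λ).
Solving: λ (I_D1 V_DS2 − I_D2 V_DS1) = I_D2 − I_D1, so λ = (2.29 − 2.15) / (2.15 × 6.74 − 2.29 × 3.42) = 0.14 / 6.66 = 0.021 V⁻¹.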